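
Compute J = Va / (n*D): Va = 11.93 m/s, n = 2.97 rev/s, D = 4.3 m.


Formula: J = Va / (n * D)
Step 1 — n * D = 2.97 * 4.3 = 12.771
Step 2 — J = 11.93 / 12.771 ≈ 0.93415 (5 s.f.)

0.93415


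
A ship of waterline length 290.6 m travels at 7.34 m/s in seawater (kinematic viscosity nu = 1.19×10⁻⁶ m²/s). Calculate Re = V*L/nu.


Formula: Re = V * L / nu
Step 1 — V * L = 7.34 * 290.6 = 2133.004 m^2/s
Step 2 — Re = 2133.004 / 1.19e-6 = 1.79e+09

1.79e+09


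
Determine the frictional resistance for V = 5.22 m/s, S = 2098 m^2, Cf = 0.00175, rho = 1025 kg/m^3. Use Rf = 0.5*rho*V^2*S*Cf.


Formula: Rf = 0.5 * rho * V^2 * S * Cf
Step 1 — V^2 = 5.22^2 = 27.2484
Step 2 — 0.5 * rho * V^2 = 0.5 * 1025 * 27.2484 = 13964.805
Step 3 — Rf = 13964.805 * 2098 * 0.00175 ≈ 51272 N (5 s.f.)

51272 N


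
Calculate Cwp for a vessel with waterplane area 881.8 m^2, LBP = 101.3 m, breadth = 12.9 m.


Formula: Cwp = Aw / (L * B)
Step 1 — L * B = 101.3 * 12.9 = 1306.77 m^2
Step 2 — Cwp = 881.8 / 1306.77 ≈ 0.67479 (5 s.f.)

0.67479


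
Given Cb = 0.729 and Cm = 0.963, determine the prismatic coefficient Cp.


Formula: Cp = Cb / Cm
Substituting: Cp = 0.729 / 0.963
Result: Cp ≈ 0.75701 (5 s.f.)

0.75701


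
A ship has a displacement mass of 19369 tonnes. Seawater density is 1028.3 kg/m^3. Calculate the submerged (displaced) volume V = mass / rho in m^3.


Formula: V = mass / rho
Step 1 — convert tonnes to kg: 19369 t * 1000 = 19369000 kg
Step 2 — V = 19369000 / 1028.3 ≈ 18836 m^3 (5 s.f.)

18836 m^3


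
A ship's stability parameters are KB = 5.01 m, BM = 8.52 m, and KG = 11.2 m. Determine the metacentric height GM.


Formula: GM = KB + BM - KG
Step 1 — KM = KB + BM = 5.01 + 8.52 = 13.53 m
Step 2 — GM = KM - KG = 13.53 - 11.2 = 2.33 m

2.33 m


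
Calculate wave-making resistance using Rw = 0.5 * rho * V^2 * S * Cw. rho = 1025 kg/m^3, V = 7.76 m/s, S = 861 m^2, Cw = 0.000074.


Formula: Rw = 0.5 * rho * V^2 * S * Cw
Step 1 — V^2 = 7.76^2 = 60.2176
Step 2 — 0.5 * rho * V^2 = 0.5 * 1025 * 60.2176 = 30861.52
Step 3 — Rw = 30861.52 * 861 * 0.000074 ≈ 1966.3 N (5 s.f.)

1966.3 N


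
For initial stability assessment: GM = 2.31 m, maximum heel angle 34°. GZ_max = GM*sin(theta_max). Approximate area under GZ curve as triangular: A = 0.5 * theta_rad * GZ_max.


Formula: GZ_max = GM * sin(theta); Area = 0.5 * theta_rad * GZ_max
Step 1 — GZ_max = 2.31 * sin(34°) = 2.31 * 0.559193 = 1.291736 m
Step 2 — theta_rad = 34 * pi/180 = 0.593412 rad
Step 3 — Area = 0.5 * 0.593412 * 1.291736 ≈ 0.38327 m·rad (5 s.f.)

0.38327 m·rad


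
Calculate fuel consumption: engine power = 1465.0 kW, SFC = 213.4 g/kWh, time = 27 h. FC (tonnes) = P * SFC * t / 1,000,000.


Formula: FC (tonnes) = P * SFC * t / 1,000,000
Step 1 — P * SFC * t = 1465.0 * 213.4 * 27 = 8441037.0 g
Step 2 — FC (tonnes) = 8441037.0 / 1,000,000 ≈ 8.4410 tonnes (5 s.f.)

8.4410 tonnes


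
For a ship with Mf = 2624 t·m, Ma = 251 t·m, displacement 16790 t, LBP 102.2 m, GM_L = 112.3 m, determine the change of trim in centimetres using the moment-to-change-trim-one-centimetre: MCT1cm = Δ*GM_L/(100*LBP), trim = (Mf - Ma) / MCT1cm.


Formula: net trimming moment = Mf - Ma; MCT1cm = Δ*GM_L/(100*LBP); trim = net moment / MCT1cm
Step 1 — net trimming moment = 2624 - 251 = 2373 t·m
Step 2 — MCT1cm = 16790 * 112.3 / (100 * 102.2) = 184.4929 t·m/cm
Step 3 — trim = 2373 / 184.4929 ≈ 12.862 cm (5 s.f.)

12.862 cm


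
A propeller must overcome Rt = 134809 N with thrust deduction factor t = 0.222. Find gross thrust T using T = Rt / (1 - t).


Formula: T = Rt / (1 - t)
Step 1 — (1 - t) = 1 - 0.222 = 0.778
Step 2 — T = 134809 / 0.778 ≈ 173280 N (5 s.f.)

173280 N


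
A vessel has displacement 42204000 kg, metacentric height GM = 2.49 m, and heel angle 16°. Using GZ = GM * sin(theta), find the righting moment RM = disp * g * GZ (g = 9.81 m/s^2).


Formula: GZ = GM * sin(theta); RM = disp * g * GZ
Step 1 — GZ = 2.49 * sin(16°) = 2.49 * 0.275637 = 0.686336 m
Step 2 — RM = 42204000 * 9.81 * 0.686336 ≈ 284160000 N·m (5 s.f.)

284160000 N·m


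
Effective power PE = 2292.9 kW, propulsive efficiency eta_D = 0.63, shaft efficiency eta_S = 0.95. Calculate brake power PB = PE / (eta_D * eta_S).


Formula: PB = PE / (eta_D * eta_S)
Step 1 — combined efficiency = eta_D * eta_S = 0.63 * 0.95 = 0.5985
Step 2 — PB = 2292.9 / 0.5985 ≈ 3831.1 kW (5 s.f.)

3831.1 kW


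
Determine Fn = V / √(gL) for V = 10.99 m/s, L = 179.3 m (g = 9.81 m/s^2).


Formula: Fn = V / sqrt(g * L)
Step 1 — g * L = 9.81 * 179.3 = 1758.933
Step 2 — sqrt(g * L) = sqrt(1758.933) = 41.939635
Step 3 — Fn = 10.99 / 41.939635 ≈ 0.26204 (5 s.f.)

0.26204


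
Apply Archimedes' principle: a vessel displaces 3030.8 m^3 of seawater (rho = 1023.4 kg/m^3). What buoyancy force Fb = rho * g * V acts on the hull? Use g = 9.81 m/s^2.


Formula: Fb = rho * g * V
Substituting: Fb = 1023.4 * 9.81 * 3030.8
Intermediate: 1023.4 * 9.81 = 10039.554
Result: Fb = 10039.554 * 3030.8 ≈ 30428000 N (5 s.f.)

30428000 N


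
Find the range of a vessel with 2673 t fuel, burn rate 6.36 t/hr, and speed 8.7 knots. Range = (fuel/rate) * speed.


Formula: endurance = fuel / rate; range = endurance * speed
Step 1 — endurance = 2673 / 6.36 = 420.283 hours
Step 2 — range = 420.283 * 8.7 ≈ 3656.5 nautical miles (5 s.f.)

3656.5 NM


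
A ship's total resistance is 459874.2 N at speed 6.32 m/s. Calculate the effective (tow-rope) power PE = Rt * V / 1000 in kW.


Formula: PE = Rt * V / 1000 (kW)
Step 1 — PE (W) = 459874.2 * 6.32 = 2906404.944 W
Step 2 — PE (kW) = 2906404.944 / 1000 ≈ 2906.4 kW (5 s.f.)

2906.4 kW


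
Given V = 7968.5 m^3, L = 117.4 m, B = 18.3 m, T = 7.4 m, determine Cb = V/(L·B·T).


Formula: Cb = V / (L * B * T)
Step 1 — L * B * T = 117.4 * 18.3 * 7.4 = 15898.308 m^3
Step 2 — Cb = 7968.5 / 15898.308 ≈ 0.50122 (5 s.f.)

0.50122


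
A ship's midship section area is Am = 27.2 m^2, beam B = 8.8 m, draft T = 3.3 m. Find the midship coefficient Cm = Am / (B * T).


Formula: Cm = Am / (B * T)
Step 1 — B * T = 8.8 * 3.3 = 29.04 m^2
Step 2 — Cm = 27.2 / 29.04 ≈ 0.93664 (5 s.f.)

0.93664


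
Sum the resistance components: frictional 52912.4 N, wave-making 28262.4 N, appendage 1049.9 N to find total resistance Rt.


Formula: Rt = Rf + Rw + Ra
Substituting: Rt = 52912.4 + 28262.4 + 1049.9
Result: Rt = 82224.7 N

82224.7 N


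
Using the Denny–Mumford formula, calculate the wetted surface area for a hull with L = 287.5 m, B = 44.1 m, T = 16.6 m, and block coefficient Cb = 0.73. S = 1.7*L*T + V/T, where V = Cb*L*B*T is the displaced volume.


Formula: S = 1.7*L*T + V/T with V = Cb*L*B*T, i.e. S = L * (1.7*T + Cb*B)
Step 1 — 1.7*T = 1.7 * 16.6 = 28.22 m
Step 2 — Cb*B = 0.73 * 44.1 = 32.193 m
Step 3 — 1.7*T + Cb*B = 28.22 + 32.193 = 60.413 m
Step 4 — S = 287.5 * 60.413 ≈ 17369 m^2 (5 s.f.)

17369 m^2


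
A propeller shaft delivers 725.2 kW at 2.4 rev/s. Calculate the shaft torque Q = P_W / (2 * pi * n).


Formula: Q = P_W / (2 * pi * n)
Step 1 — P_W = 725.2 kW * 1000 = 725200.0 W
Step 2 — 2 * pi * n = 2 * pi * 2.4 = 15.079645
Step 3 — Q = 725200.0 / 15.079645 ≈ 48091 N·m (5 s.f.)

48091 N·m


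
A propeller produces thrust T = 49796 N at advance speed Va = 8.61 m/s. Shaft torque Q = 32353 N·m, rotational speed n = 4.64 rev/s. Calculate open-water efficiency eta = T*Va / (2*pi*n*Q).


Formula: eta = T * Va / (2 * pi * n * Q)
Step 1 — numerator = T * Va = 49796 * 8.61 = 428743.56
Step 2 — 2 * pi * n = 2 * pi * 4.64 = 29.15398
Step 3 — denominator = 29.15398 * 32353 = 943218.71
Step 4 — eta = 428743.56 / 943218.71 ≈ 0.45455 (5 s.f.)

0.45455


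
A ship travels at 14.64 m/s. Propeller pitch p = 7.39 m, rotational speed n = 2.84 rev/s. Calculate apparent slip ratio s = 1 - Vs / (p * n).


Formula: s = 1 - Vs / (p * n)
Step 1 — p * n = 7.39 * 2.84 = 20.9876
Step 2 — Vs / (p*n) = 14.64 / 20.9876 = 0.697555 (6 d.p.)
Step 3 — s = 1 - 0.697555 = 0.302445

0.302445


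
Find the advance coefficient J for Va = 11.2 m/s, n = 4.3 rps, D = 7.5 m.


Formula: J = Va / (n * D)
Step 1 — n * D = 4.3 * 7.5 = 32.25
Step 2 — J = 11.2 / 32.25 ≈ 0.34729 (5 s.f.)

0.34729


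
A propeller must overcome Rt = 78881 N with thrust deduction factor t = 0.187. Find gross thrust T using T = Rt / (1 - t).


Formula: T = Rt / (1 - t)
Step 1 — (1 - t) = 1 - 0.187 = 0.813
Step 2 — T = 78881 / 0.813 ≈ 97025 N (5 s.f.)

97025 N


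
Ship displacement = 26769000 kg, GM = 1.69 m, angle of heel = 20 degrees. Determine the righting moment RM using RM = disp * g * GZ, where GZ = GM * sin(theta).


Formula: GZ = GM * sin(theta); RM = disp * g * GZ
Step 1 — GZ = 1.69 * sin(20°) = 1.69 * 0.34202 = 0.578014 m
Step 2 — RM = 26769000 * 9.81 * 0.578014 ≈ 151790000 N·m (5 s.f.)

151790000 N·m


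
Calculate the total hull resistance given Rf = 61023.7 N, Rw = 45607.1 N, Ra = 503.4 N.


Formula: Rt = Rf + Rw + Ra
Substituting: Rt = 61023.7 + 45607.1 + 503.4
Result: Rt = 107134.2 N

107134.2 N


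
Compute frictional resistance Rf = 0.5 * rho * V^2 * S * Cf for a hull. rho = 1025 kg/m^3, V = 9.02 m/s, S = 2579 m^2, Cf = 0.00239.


Formula: Rf = 0.5 * rho * V^2 * S * Cf
Step 1 — V^2 = 9.02^2 = 81.3604
Step 2 — 0.5 * rho * V^2 = 0.5 * 1025 * 81.3604 = 41697.205
Step 3 — Rf = 41697.205 * 2579 * 0.00239 ≈ 257010 N (5 s.f.)

257010 N


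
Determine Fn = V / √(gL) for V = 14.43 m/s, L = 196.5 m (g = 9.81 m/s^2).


Formula: Fn = V / sqrt(g * L)
Step 1 — g * L = 9.81 * 196.5 = 1927.665
Step 2 — sqrt(g * L) = sqrt(1927.665) = 43.905182
Step 3 — Fn = 14.43 / 43.905182 ≈ 0.32866 (5 s.f.)

0.32866


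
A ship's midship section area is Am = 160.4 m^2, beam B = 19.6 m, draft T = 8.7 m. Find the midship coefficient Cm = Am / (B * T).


Formula: Cm = Am / (B * T)
Step 1 — B * T = 19.6 * 8.7 = 170.52 m^2
Step 2 — Cm = 160.4 / 170.52 ≈ 0.94065 (5 s.f.)

0.94065


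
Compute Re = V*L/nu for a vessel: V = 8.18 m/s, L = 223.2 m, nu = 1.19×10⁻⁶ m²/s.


Formula: Re = V * L / nu
Step 1 — V * L = 8.18 * 223.2 = 1825.776 m^2/s
Step 2 — Re = 1825.776 / 1.19e-6 = 1.53e+09

1.53e+09


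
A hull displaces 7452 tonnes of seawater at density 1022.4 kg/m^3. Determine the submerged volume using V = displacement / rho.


Formula: V = mass / rho
Step 1 — convert tonnes to kg: 7452 t * 1000 = 7452000 kg
Step 2 — V = 7452000 / 1022.4 ≈ 7288.7 m^3 (5 s.f.)

7288.7 m^3


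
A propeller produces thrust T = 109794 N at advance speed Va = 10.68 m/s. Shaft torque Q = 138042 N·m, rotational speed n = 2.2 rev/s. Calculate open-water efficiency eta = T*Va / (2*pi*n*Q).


Formula: eta = T * Va / (2 * pi * n * Q)
Step 1 — numerator = T * Va = 109794 * 10.68 = 1172599.92
Step 2 — 2 * pi * n = 2 * pi * 2.2 = 13.823008
Step 3 — denominator = 13.823008 * 138042 = 1908155.67
Step 4 — eta = 1172599.92 / 1908155.67 ≈ 0.61452 (5 s.f.)

0.61452


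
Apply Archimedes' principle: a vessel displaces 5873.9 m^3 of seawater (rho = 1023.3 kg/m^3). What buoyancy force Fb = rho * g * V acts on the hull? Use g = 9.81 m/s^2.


Formula: Fb = rho * g * V
Substituting: Fb = 1023.3 * 9.81 * 5873.9
Intermediate: 1023.3 * 9.81 = 10038.573
Result: Fb = 10038.573 * 5873.9 ≈ 58966000 N (5 s.f.)

58966000 N


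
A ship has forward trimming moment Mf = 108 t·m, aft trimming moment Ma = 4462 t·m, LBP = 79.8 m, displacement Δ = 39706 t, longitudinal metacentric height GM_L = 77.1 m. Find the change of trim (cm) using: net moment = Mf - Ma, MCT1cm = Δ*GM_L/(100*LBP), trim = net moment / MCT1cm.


Formula: net trimming moment = Mf - Ma; MCT1cm = Δ*GM_L/(100*LBP); trim = net moment / MCT1cm
Step 1 — net trimming moment = 108 - 4462 = -4354 t·m
Step 2 — MCT1cm = 39706 * 77.1 / (100 * 79.8) = 383.6256 t·m/cm
Step 3 — trim = -4354 / 383.6256 ≈ -11.350 cm (5 s.f.)

-11.350 cm


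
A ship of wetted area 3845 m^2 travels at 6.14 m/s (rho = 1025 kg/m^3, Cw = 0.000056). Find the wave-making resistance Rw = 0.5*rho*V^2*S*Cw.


Formula: Rw = 0.5 * rho * V^2 * S * Cw
Step 1 — V^2 = 6.14^2 = 37.6996
Step 2 — 0.5 * rho * V^2 = 0.5 * 1025 * 37.6996 = 19321.045
Step 3 — Rw = 19321.045 * 3845 * 0.000056 ≈ 4160.2 N (5 s.f.)

4160.2 N


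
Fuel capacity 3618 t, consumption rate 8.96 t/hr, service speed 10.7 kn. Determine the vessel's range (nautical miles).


Formula: endurance = fuel / rate; range = endurance * speed
Step 1 — endurance = 3618 / 8.96 = 403.7946 hours
Step 2 — range = 403.7946 * 10.7 ≈ 4320.6 nautical miles (5 s.f.)

4320.6 NM


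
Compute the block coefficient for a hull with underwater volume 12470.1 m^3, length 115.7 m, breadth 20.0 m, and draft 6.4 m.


Formula: Cb = V / (L * B * T)
Step 1 — L * B * T = 115.7 * 20.0 * 6.4 = 14809.6 m^3
Step 2 — Cb = 12470.1 / 14809.6 ≈ 0.84203 (5 s.f.)

0.84203


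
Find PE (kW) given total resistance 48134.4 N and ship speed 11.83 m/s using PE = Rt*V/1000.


Formula: PE = Rt * V / 1000 (kW)
Step 1 — PE (W) = 48134.4 * 11.83 = 569429.952 W
Step 2 — PE (kW) = 569429.952 / 1000 ≈ 569.43 kW (5 s.f.)

569.43 kW


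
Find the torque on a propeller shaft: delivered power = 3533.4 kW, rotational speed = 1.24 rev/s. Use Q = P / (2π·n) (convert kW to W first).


Formula: Q = P_W / (2 * pi * n)
Step 1 — P_W = 3533.4 kW * 1000 = 3533400.0 W
Step 2 — 2 * pi * n = 2 * pi * 1.24 = 7.79115
Step 3 — Q = 3533400.0 / 7.79115 ≈ 453510 N·m (5 s.f.)

453510 N·m


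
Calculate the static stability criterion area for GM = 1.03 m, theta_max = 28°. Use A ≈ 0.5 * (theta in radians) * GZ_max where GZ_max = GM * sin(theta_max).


Formula: GZ_max = GM * sin(theta); Area = 0.5 * theta_rad * GZ_max
Step 1 — GZ_max = 1.03 * sin(28°) = 1.03 * 0.469472 = 0.483556 m
Step 2 — theta_rad = 28 * pi/180 = 0.488692 rad
Step 3 — Area = 0.5 * 0.488692 * 0.483556 ≈ 0.11815 m·rad (5 s.f.)

0.11815 m·rad


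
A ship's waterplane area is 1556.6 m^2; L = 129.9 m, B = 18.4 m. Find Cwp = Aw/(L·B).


Formula: Cwp = Aw / (L * B)
Step 1 — L * B = 129.9 * 18.4 = 2390.16 m^2
Step 2 — Cwp = 1556.6 / 2390.16 ≈ 0.65125 (5 s.f.)

0.65125


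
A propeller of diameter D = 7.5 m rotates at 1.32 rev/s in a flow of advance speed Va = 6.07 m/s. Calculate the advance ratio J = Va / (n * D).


Formula: J = Va / (n * D)
Step 1 — n * D = 1.32 * 7.5 = 9.9
Step 2 — J = 6.07 / 9.9 ≈ 0.61313 (5 s.f.)

0.61313


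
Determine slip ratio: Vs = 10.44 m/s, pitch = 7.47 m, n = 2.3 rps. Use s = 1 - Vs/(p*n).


Formula: s = 1 - Vs / (p * n)
Step 1 — p * n = 7.47 * 2.3 = 17.181
Step 2 — Vs / (p*n) = 10.44 / 17.181 = 0.607648 (6 d.p.)
Step 3 — s = 1 - 0.607648 = 0.392352

0.392352


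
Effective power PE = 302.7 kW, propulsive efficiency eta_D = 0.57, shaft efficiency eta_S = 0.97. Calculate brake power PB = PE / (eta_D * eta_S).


Formula: PB = PE / (eta_D * eta_S)
Step 1 — combined efficiency = eta_D * eta_S = 0.57 * 0.97 = 0.5529
Step 2 — PB = 302.7 / 0.5529 ≈ 547.48 kW (5 s.f.)

547.48 kW


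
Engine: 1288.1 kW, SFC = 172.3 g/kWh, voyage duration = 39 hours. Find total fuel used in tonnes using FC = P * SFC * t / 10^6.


Formula: FC (tonnes) = P * SFC * t / 1,000,000
Step 1 — P * SFC * t = 1288.1 * 172.3 * 39 = 8655645.57 g
Step 2 — FC (tonnes) = 8655645.57 / 1,000,000 ≈ 8.6556 tonnes (5 s.f.)

8.6556 tonnes


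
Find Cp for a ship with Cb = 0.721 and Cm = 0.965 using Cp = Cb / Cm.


Formula: Cp = Cb / Cm
Substituting: Cp = 0.721 / 0.965
Result: Cp ≈ 0.74715 (5 s.f.)

0.74715


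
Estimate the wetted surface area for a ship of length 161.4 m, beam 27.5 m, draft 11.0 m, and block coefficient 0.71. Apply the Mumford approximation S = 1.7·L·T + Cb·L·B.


Formula: S = 1.7*L*T + V/T with V = Cb*L*B*T, i.e. S = L * (1.7*T + Cb*B)
Step 1 — 1.7*T = 1.7 * 11.0 = 18.7 m
Step 2 — Cb*B = 0.71 * 27.5 = 19.525 m
Step 3 — 1.7*T + Cb*B = 18.7 + 19.525 = 38.225 m
Step 4 — S = 161.4 * 38.225 ≈ 6169.5 m^2 (5 s.f.)

6169.5 m^2


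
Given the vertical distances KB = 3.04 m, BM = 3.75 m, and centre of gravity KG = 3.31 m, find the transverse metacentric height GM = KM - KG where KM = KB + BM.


Formula: GM = KB + BM - KG
Step 1 — KM = KB + BM = 3.04 + 3.75 = 6.79 m
Step 2 — GM = KM - KG = 6.79 - 3.31 = 3.48 m

3.48 m


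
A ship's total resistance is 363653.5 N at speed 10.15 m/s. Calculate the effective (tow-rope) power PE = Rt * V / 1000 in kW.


Formula: PE = Rt * V / 1000 (kW)
Step 1 — PE (W) = 363653.5 * 10.15 = 3691083.025 W
Step 2 — PE (kW) = 3691083.025 / 1000 ≈ 3691.1 kW (5 s.f.)

3691.1 kW


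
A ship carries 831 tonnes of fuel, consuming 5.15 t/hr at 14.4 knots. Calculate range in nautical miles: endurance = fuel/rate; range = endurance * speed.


Formula: endurance = fuel / rate; range = endurance * speed
Step 1 — endurance = 831 / 5.15 = 161.3592 hours
Step 2 — range = 161.3592 * 14.4 ≈ 2323.6 nautical miles (5 s.f.)

2323.6 NM


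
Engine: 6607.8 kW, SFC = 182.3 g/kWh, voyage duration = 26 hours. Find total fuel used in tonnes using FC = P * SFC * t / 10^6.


Formula: FC (tonnes) = P * SFC * t / 1,000,000
Step 1 — P * SFC * t = 6607.8 * 182.3 * 26 = 31319650.44 g
Step 2 — FC (tonnes) = 31319650.44 / 1,000,000 ≈ 31.320 tonnes (5 s.f.)

31.320 tonnes


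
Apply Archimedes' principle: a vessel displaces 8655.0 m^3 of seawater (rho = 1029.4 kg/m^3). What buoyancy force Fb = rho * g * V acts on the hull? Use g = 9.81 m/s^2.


Formula: Fb = rho * g * V
Substituting: Fb = 1029.4 * 9.81 * 8655.0
Intermediate: 1029.4 * 9.81 = 10098.414
Result: Fb = 10098.414 * 8655.0 ≈ 87402000 N (5 s.f.)

87402000 N


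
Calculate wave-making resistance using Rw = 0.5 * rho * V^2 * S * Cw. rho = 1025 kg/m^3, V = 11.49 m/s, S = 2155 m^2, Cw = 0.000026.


Formula: Rw = 0.5 * rho * V^2 * S * Cw
Step 1 — V^2 = 11.49^2 = 132.0201
Step 2 — 0.5 * rho * V^2 = 0.5 * 1025 * 132.0201 = 67660.30125
Step 3 — Rw = 67660.30125 * 2155 * 0.000026 ≈ 3791.0 N (5 s.f.)

3791.0 N


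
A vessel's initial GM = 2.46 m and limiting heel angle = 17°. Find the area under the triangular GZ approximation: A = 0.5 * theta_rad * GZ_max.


Formula: GZ_max = GM * sin(theta); Area = 0.5 * theta_rad * GZ_max
Step 1 — GZ_max = 2.46 * sin(17°) = 2.46 * 0.292372 = 0.719235 m
Step 2 — theta_rad = 17 * pi/180 = 0.296706 rad
Step 3 — Area = 0.5 * 0.296706 * 0.719235 ≈ 0.10670 m·rad (5 s.f.)

0.10670 m·rad


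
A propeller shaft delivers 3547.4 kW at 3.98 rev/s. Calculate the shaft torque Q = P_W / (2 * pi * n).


Formula: Q = P_W / (2 * pi * n)
Step 1 — P_W = 3547.4 kW * 1000 = 3547400.0 W
Step 2 — 2 * pi * n = 2 * pi * 3.98 = 25.007078
Step 3 — Q = 3547400.0 / 25.007078 ≈ 141860 N·m (5 s.f.)

141860 N·m


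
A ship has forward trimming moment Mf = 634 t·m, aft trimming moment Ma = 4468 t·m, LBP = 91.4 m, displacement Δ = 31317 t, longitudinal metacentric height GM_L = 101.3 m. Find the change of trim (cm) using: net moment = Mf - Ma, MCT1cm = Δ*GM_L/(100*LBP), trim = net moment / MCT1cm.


Formula: net trimming moment = Mf - Ma; MCT1cm = Δ*GM_L/(100*LBP); trim = net moment / MCT1cm
Step 1 — net trimming moment = 634 - 4468 = -3834 t·m
Step 2 — MCT1cm = 31317 * 101.3 / (100 * 91.4) = 347.091 t·m/cm
Step 3 — trim = -3834 / 347.091 ≈ -11.046 cm (5 s.f.)

-11.046 cm


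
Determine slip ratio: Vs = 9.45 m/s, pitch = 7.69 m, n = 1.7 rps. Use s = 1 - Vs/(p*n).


Formula: s = 1 - Vs / (p * n)
Step 1 — p * n = 7.69 * 1.7 = 13.073
Step 2 — Vs / (p*n) = 9.45 / 13.073 = 0.722864 (6 d.p.)
Step 3 — s = 1 - 0.722864 = 0.277136

0.277136


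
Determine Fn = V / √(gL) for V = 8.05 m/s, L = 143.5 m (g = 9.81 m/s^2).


Formula: Fn = V / sqrt(g * L)
Step 1 — g * L = 9.81 * 143.5 = 1407.735
Step 2 — sqrt(g * L) = sqrt(1407.735) = 37.519795
Step 3 — Fn = 8.05 / 37.519795 ≈ 0.21455 (5 s.f.)

0.21455


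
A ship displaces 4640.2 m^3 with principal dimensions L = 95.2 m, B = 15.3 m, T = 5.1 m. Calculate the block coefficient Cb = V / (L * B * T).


Formula: Cb = V / (L * B * T)
Step 1 — L * B * T = 95.2 * 15.3 * 5.1 = 7428.456 m^3
Step 2 — Cb = 4640.2 / 7428.456 ≈ 0.62465 (5 s.f.)

0.62465


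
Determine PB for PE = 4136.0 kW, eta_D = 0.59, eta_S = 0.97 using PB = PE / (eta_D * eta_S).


Formula: PB = PE / (eta_D * eta_S)
Step 1 — combined efficiency = eta_D * eta_S = 0.59 * 0.97 = 0.5723
Step 2 — PB = 4136.0 / 0.5723 ≈ 7227.0 kW (5 s.f.)

7227.0 kW


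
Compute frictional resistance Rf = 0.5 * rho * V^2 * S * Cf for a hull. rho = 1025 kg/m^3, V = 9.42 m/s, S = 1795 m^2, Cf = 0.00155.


Formula: Rf = 0.5 * rho * V^2 * S * Cf
Step 1 — V^2 = 9.42^2 = 88.7364
Step 2 — 0.5 * rho * V^2 = 0.5 * 1025 * 88.7364 = 45477.405
Step 3 — Rf = 45477.405 * 1795 * 0.00155 ≈ 126530 N (5 s.f.)

126530 N


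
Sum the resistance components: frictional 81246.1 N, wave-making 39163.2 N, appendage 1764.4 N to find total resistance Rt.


Formula: Rt = Rf + Rw + Ra
Substituting: Rt = 81246.1 + 39163.2 + 1764.4
Result: Rt = 122173.7 N

122173.7 N


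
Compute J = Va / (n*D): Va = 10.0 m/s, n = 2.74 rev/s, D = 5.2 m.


Formula: J = Va / (n * D)
Step 1 — n * D = 2.74 * 5.2 = 14.248
Step 2 — J = 10.0 / 14.248 ≈ 0.70185 (5 s.f.)

0.70185


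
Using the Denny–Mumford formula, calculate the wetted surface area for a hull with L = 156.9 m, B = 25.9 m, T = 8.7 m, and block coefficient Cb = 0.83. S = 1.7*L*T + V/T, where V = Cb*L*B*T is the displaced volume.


Formula: S = 1.7*L*T + V/T with V = Cb*L*B*T, i.e. S = L * (1.7*T + Cb*B)
Step 1 — 1.7*T = 1.7 * 8.7 = 14.79 m
Step 2 — Cb*B = 0.83 * 25.9 = 21.497 m
Step 3 — 1.7*T + Cb*B = 14.79 + 21.497 = 36.287 m
Step 4 — S = 156.9 * 36.287 ≈ 5693.4 m^2 (5 s.f.)

5693.4 m^2


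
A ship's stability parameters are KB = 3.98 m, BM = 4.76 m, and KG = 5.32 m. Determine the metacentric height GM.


Formula: GM = KB + BM - KG
Step 1 — KM = KB + BM = 3.98 + 4.76 = 8.74 m
Step 2 — GM = KM - KG = 8.74 - 5.32 = 3.42 m

3.42 m


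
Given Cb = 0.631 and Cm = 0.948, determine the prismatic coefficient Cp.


Formula: Cp = Cb / Cm
Substituting: Cp = 0.631 / 0.948
Result: Cp ≈ 0.66561 (5 s.f.)

0.66561


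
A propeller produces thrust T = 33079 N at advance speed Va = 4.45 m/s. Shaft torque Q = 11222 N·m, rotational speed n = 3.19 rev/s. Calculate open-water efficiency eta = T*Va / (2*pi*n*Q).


Formula: eta = T * Va / (2 * pi * n * Q)
Step 1 — numerator = T * Va = 33079 * 4.45 = 147201.55
Step 2 — 2 * pi * n = 2 * pi * 3.19 = 20.043361
Step 3 — denominator = 20.043361 * 11222 = 224926.6
Step 4 — eta = 147201.55 / 224926.6 ≈ 0.65444 (5 s.f.)

0.65444


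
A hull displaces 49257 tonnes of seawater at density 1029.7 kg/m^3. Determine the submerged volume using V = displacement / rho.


Formula: V = mass / rho
Step 1 — convert tonnes to kg: 49257 t * 1000 = 49257000 kg
Step 2 — V = 49257000 / 1029.7 ≈ 47836 m^3 (5 s.f.)

47836 m^3


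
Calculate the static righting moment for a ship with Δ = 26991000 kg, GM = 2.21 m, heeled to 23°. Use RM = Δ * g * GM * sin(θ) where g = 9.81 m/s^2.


Formula: GZ = GM * sin(theta); RM = disp * g * GZ
Step 1 — GZ = 2.21 * sin(23°) = 2.21 * 0.390731 = 0.863516 m
Step 2 — RM = 26991000 * 9.81 * 0.863516 ≈ 228640000 N·m (5 s.f.)

228640000 N·m


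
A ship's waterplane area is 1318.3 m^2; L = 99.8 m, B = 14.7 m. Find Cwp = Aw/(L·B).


Formula: Cwp = Aw / (L * B)
Step 1 — L * B = 99.8 * 14.7 = 1467.06 m^2
Step 2 — Cwp = 1318.3 / 1467.06 ≈ 0.89860 (5 s.f.)

0.89860


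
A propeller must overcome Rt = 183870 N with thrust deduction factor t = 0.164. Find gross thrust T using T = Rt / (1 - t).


Formula: T = Rt / (1 - t)
Step 1 — (1 - t) = 1 - 0.164 = 0.836
Step 2 — T = 183870 / 0.836 ≈ 219940 N (5 s.f.)

219940 N


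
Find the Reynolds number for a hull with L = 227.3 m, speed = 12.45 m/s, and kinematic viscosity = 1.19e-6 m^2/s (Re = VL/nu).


Formula: Re = V * L / nu
Step 1 — V * L = 12.45 * 227.3 = 2829.885 m^2/s
Step 2 — Re = 2829.885 / 1.19e-6 = 2.38e+09

2.38e+09


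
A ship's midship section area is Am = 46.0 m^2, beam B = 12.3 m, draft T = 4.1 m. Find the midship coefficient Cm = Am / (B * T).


Formula: Cm = Am / (B * T)
Step 1 — B * T = 12.3 * 4.1 = 50.43 m^2
Step 2 — Cm = 46.0 / 50.43 ≈ 0.91216 (5 s.f.)

0.91216


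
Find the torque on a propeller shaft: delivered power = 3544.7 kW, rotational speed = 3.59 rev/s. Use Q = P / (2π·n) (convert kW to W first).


Formula: Q = P_W / (2 * pi * n)
Step 1 — P_W = 3544.7 kW * 1000 = 3544700.0 W
Step 2 — 2 * pi * n = 2 * pi * 3.59 = 22.556635
Step 3 — Q = 3544700.0 / 22.556635 ≈ 157150 N·m (5 s.f.)

157150 N·m


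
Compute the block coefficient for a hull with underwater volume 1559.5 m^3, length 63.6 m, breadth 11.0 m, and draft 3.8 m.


Formula: Cb = V / (L * B * T)
Step 1 — L * B * T = 63.6 * 11.0 * 3.8 = 2658.48 m^3
Step 2 — Cb = 1559.5 / 2658.48 ≈ 0.58661 (5 s.f.)

0.58661


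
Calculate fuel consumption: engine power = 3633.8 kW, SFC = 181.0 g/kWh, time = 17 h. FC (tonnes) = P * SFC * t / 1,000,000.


Formula: FC (tonnes) = P * SFC * t / 1,000,000
Step 1 — P * SFC * t = 3633.8 * 181.0 * 17 = 11181202.6 g
Step 2 — FC (tonnes) = 11181202.6 / 1,000,000 ≈ 11.181 tonnes (5 s.f.)

11.181 tonnes


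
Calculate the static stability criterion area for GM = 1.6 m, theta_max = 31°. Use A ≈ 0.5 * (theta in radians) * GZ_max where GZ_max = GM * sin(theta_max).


Formula: GZ_max = GM * sin(theta); Area = 0.5 * theta_rad * GZ_max
Step 1 — GZ_max = 1.6 * sin(31°) = 1.6 * 0.515038 = 0.824061 m
Step 2 — theta_rad = 31 * pi/180 = 0.541052 rad
Step 3 — Area = 0.5 * 0.541052 * 0.824061 ≈ 0.22293 m·rad (5 s.f.)

0.22293 m·rad


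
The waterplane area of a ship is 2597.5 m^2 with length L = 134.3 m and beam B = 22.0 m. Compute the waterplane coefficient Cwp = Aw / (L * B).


Formula: Cwp = Aw / (L * B)
Step 1 — L * B = 134.3 * 22.0 = 2954.6 m^2
Step 2 — Cwp = 2597.5 / 2954.6 ≈ 0.87914 (5 s.f.)

0.87914


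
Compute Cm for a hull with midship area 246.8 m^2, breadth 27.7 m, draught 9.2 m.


Formula: Cm = Am / (B * T)
Step 1 — B * T = 27.7 * 9.2 = 254.84 m^2
Step 2 — Cm = 246.8 / 254.84 ≈ 0.96845 (5 s.f.)

0.96845


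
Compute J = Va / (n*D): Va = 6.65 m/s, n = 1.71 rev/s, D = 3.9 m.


Formula: J = Va / (n * D)
Step 1 — n * D = 1.71 * 3.9 = 6.669
Step 2 — J = 6.65 / 6.669 ≈ 0.99715 (5 s.f.)

0.99715


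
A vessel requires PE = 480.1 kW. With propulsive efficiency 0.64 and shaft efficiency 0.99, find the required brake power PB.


Formula: PB = PE / (eta_D * eta_S)
Step 1 — combined efficiency = eta_D * eta_S = 0.64 * 0.99 = 0.6336
Step 2 — PB = 480.1 / 0.6336 ≈ 757.73 kW (5 s.f.)

757.73 kW


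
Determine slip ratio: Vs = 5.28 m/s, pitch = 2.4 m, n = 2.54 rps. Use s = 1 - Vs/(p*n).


Formula: s = 1 - Vs / (p * n)
Step 1 — p * n = 2.4 * 2.54 = 6.096
Step 2 — Vs / (p*n) = 5.28 / 6.096 = 0.866142 (6 d.p.)
Step 3 — s = 1 - 0.866142 = 0.133858

0.133858


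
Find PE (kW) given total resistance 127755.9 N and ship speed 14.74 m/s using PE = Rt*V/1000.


Formula: PE = Rt * V / 1000 (kW)
Step 1 — PE (W) = 127755.9 * 14.74 = 1883121.966 W
Step 2 — PE (kW) = 1883121.966 / 1000 ≈ 1883.1 kW (5 s.f.)

1883.1 kW


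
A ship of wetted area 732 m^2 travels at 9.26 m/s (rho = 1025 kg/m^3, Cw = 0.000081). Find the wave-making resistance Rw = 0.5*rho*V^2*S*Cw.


Formula: Rw = 0.5 * rho * V^2 * S * Cw
Step 1 — V^2 = 9.26^2 = 85.7476
Step 2 — 0.5 * rho * V^2 = 0.5 * 1025 * 85.7476 = 43945.645
Step 3 — Rw = 43945.645 * 732 * 0.000081 ≈ 2605.6 N (5 s.f.)

2605.6 N


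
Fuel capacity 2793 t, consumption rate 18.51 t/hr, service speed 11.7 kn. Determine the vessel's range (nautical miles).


Formula: endurance = fuel / rate; range = endurance * speed
Step 1 — endurance = 2793 / 18.51 = 150.8914 hours
Step 2 — range = 150.8914 * 11.7 ≈ 1765.4 nautical miles (5 s.f.)

1765.4 NM


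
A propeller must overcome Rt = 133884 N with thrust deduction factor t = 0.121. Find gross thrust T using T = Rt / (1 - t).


Formula: T = Rt / (1 - t)
Step 1 — (1 - t) = 1 - 0.121 = 0.879
Step 2 — T = 133884 / 0.879 ≈ 152310 N (5 s.f.)

152310 N


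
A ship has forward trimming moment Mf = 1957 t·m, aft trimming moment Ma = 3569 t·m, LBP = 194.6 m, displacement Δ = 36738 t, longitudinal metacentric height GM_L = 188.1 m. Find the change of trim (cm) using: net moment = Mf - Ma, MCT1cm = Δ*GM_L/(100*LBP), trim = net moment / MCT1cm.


Formula: net trimming moment = Mf - Ma; MCT1cm = Δ*GM_L/(100*LBP); trim = net moment / MCT1cm
Step 1 — net trimming moment = 1957 - 3569 = -1612 t·m
Step 2 — MCT1cm = 36738 * 188.1 / (100 * 194.6) = 355.1088 t·m/cm
Step 3 — trim = -1612 / 355.1088 ≈ -4.5395 cm (5 s.f.)

-4.5395 cm


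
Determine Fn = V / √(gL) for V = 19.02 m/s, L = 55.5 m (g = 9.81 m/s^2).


Formula: Fn = V / sqrt(g * L)
Step 1 — g * L = 9.81 * 55.5 = 544.455
Step 2 — sqrt(g * L) = sqrt(544.455) = 23.33356
Step 3 — Fn = 19.02 / 23.33356 ≈ 0.81513 (5 s.f.)

0.81513


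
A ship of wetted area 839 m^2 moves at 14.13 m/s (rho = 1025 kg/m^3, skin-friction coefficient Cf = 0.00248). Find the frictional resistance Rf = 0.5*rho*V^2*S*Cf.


Formula: Rf = 0.5 * rho * V^2 * S * Cf
Step 1 — V^2 = 14.13^2 = 199.6569
Step 2 — 0.5 * rho * V^2 = 0.5 * 1025 * 199.6569 = 102324.16125
Step 3 — Rf = 102324.16125 * 839 * 0.00248 ≈ 212910 N (5 s.f.)

212910 N


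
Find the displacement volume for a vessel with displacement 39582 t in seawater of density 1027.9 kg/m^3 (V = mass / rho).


Formula: V = mass / rho
Step 1 — convert tonnes to kg: 39582 t * 1000 = 39582000 kg
Step 2 — V = 39582000 / 1027.9 ≈ 38508 m^3 (5 s.f.)

38508 m^3


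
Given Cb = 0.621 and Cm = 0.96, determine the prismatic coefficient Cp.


Formula: Cp = Cb / Cm
Substituting: Cp = 0.621 / 0.96
Result: Cp ≈ 0.64687 (5 s.f.)

0.64687


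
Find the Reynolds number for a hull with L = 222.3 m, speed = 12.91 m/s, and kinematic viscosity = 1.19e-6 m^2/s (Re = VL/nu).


Formula: Re = V * L / nu
Step 1 — V * L = 12.91 * 222.3 = 2869.893 m^2/s
Step 2 — Re = 2869.893 / 1.19e-6 = 2.41e+09

2.41e+09


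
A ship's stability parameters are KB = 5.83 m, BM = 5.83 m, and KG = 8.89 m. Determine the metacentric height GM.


Formula: GM = KB + BM - KG
Step 1 — KM = KB + BM = 5.83 + 5.83 = 11.66 m
Step 2 — GM = KM - KG = 11.66 - 8.89 = 2.77 m

2.77 m


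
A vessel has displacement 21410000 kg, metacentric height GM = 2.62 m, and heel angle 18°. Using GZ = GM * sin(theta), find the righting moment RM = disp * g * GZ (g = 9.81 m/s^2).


Formula: GZ = GM * sin(theta); RM = disp * g * GZ
Step 1 — GZ = 2.62 * sin(18°) = 2.62 * 0.309017 = 0.809625 m
Step 2 — RM = 21410000 * 9.81 * 0.809625 ≈ 170050000 N·m (5 s.f.)

170050000 N·m


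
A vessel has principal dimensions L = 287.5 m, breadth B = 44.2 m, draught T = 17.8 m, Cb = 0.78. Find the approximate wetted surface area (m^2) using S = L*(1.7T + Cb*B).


Formula: S = 1.7*L*T + V/T with V = Cb*L*B*T, i.e. S = L * (1.7*T + Cb*B)
Step 1 — 1.7*T = 1.7 * 17.8 = 30.26 m
Step 2 — Cb*B = 0.78 * 44.2 = 34.476 m
Step 3 — 1.7*T + Cb*B = 30.26 + 34.476 = 64.736 m
Step 4 — S = 287.5 * 64.736 ≈ 18612 m^2 (5 s.f.)

18612 m^2


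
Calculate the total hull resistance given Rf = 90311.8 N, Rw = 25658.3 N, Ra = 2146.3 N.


Formula: Rt = Rf + Rw + Ra
Substituting: Rt = 90311.8 + 25658.3 + 2146.3
Result: Rt = 118116.4 N

118116.4 N


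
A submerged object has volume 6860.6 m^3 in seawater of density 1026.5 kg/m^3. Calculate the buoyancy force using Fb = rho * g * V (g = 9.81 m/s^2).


Formula: Fb = rho * g * V
Substituting: Fb = 1026.5 * 9.81 * 6860.6
Intermediate: 1026.5 * 9.81 = 10069.965
Result: Fb = 10069.965 * 6860.6 ≈ 69086000 N (5 s.f.)

69086000 N


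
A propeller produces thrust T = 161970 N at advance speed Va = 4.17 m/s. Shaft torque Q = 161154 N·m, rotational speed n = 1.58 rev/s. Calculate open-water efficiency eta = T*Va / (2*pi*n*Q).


Formula: eta = T * Va / (2 * pi * n * Q)
Step 1 — numerator = T * Va = 161970 * 4.17 = 675414.9
Step 2 — 2 * pi * n = 2 * pi * 1.58 = 9.927433
Step 3 — denominator = 9.927433 * 161154 = 1599845.54
Step 4 — eta = 675414.9 / 1599845.54 ≈ 0.42218 (5 s.f.)

0.42218


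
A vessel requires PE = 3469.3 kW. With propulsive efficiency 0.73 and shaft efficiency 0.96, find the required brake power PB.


Formula: PB = PE / (eta_D * eta_S)
Step 1 — combined efficiency = eta_D * eta_S = 0.73 * 0.96 = 0.7008
Step 2 — PB = 3469.3 / 0.7008 ≈ 4950.5 kW (5 s.f.)

4950.5 kW


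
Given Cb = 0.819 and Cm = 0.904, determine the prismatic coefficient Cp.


Formula: Cp = Cb / Cm
Substituting: Cp = 0.819 / 0.904
Result: Cp ≈ 0.90597 (5 s.f.)

0.90597


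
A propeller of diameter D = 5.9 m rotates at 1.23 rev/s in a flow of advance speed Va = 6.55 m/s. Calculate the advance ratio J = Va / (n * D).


Formula: J = Va / (n * D)
Step 1 — n * D = 1.23 * 5.9 = 7.257
Step 2 — J = 6.55 / 7.257 ≈ 0.90258 (5 s.f.)

0.90258


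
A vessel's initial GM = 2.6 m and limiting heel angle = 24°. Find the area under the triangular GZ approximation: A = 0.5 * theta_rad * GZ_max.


Formula: GZ_max = GM * sin(theta); Area = 0.5 * theta_rad * GZ_max
Step 1 — GZ_max = 2.6 * sin(24°) = 2.6 * 0.406737 = 1.057516 m
Step 2 — theta_rad = 24 * pi/180 = 0.418879 rad
Step 3 — Area = 0.5 * 0.418879 * 1.057516 ≈ 0.22149 m·rad (5 s.f.)

0.22149 m·rad


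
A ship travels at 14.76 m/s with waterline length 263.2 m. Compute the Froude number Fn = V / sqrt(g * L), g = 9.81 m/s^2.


Formula: Fn = V / sqrt(g * L)
Step 1 — g * L = 9.81 * 263.2 = 2581.992
Step 2 — sqrt(g * L) = sqrt(2581.992) = 50.813305
Step 3 — Fn = 14.76 / 50.813305 ≈ 0.29048 (5 s.f.)

0.29048


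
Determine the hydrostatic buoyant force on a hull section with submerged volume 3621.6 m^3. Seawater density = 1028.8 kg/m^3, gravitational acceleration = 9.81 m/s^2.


Formula: Fb = rho * g * V
Substituting: Fb = 1028.8 * 9.81 * 3621.6
Intermediate: 1028.8 * 9.81 = 10092.528
Result: Fb = 10092.528 * 3621.6 ≈ 36551000 N (5 s.f.)

36551000 N


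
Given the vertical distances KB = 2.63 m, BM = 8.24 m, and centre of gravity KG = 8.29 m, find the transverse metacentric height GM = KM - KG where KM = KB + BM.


Formula: GM = KB + BM - KG
Step 1 — KM = KB + BM = 2.63 + 8.24 = 10.87 m
Step 2 — GM = KM - KG = 10.87 - 8.29 = 2.58 m

2.58 m


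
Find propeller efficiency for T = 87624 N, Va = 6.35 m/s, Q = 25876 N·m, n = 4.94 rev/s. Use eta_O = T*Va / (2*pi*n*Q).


Formula: eta = T * Va / (2 * pi * n * Q)
Step 1 — numerator = T * Va = 87624 * 6.35 = 556412.4
Step 2 — 2 * pi * n = 2 * pi * 4.94 = 31.038935
Step 3 — denominator = 31.038935 * 25876 = 803163.48
Step 4 — eta = 556412.4 / 803163.48 ≈ 0.69278 (5 s.f.)

0.69278


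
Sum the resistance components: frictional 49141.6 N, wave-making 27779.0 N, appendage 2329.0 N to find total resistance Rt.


Formula: Rt = Rf + Rw + Ra
Substituting: Rt = 49141.6 + 27779.0 + 2329.0
Result: Rt = 79249.6 N

79249.6 N


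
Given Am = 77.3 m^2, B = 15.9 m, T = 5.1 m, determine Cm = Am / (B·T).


Formula: Cm = Am / (B * T)
Step 1 — B * T = 15.9 * 5.1 = 81.09 m^2
Step 2 — Cm = 77.3 / 81.09 ≈ 0.95326 (5 s.f.)

0.95326


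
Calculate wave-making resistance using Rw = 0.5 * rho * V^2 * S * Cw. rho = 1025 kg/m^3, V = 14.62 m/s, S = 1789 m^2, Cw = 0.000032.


Formula: Rw = 0.5 * rho * V^2 * S * Cw
Step 1 — V^2 = 14.62^2 = 213.7444
Step 2 — 0.5 * rho * V^2 = 0.5 * 1025 * 213.7444 = 109544.005
Step 3 — Rw = 109544.005 * 1789 * 0.000032 ≈ 6271.2 N (5 s.f.)

6271.2 N


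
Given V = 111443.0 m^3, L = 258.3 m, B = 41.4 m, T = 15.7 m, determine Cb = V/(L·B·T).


Formula: Cb = V / (L * B * T)
Step 1 — L * B * T = 258.3 * 41.4 * 15.7 = 167889.834 m^3
Step 2 — Cb = 111443.0 / 167889.834 ≈ 0.66379 (5 s.f.)

0.66379


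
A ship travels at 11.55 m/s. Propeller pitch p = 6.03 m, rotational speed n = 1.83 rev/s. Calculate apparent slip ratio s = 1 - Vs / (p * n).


Formula: s = 1 - Vs / (p * n)
Step 1 — p * n = 6.03 * 1.83 = 11.0349
Step 2 — Vs / (p*n) = 11.55 / 11.0349 = 1.046679 (6 d.p.)
Step 3 — s = 1 - 1.046679 = -0.046679

-0.046679


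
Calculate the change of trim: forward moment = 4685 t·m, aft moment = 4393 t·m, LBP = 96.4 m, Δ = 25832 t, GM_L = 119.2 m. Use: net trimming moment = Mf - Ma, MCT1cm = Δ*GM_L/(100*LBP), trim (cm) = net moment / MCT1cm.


Formula: net trimming moment = Mf - Ma; MCT1cm = Δ*GM_L/(100*LBP); trim = net moment / MCT1cm
Step 1 — net trimming moment = 4685 - 4393 = 292 t·m
Step 2 — MCT1cm = 25832 * 119.2 / (100 * 96.4) = 319.4164 t·m/cm
Step 3 — trim = 292 / 319.4164 ≈ 0.91417 cm (5 s.f.)

0.91417 cm


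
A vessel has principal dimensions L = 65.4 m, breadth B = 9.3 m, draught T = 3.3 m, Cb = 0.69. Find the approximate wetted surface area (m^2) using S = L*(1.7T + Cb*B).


Formula: S = 1.7*L*T + V/T with V = Cb*L*B*T, i.e. S = L * (1.7*T + Cb*B)
Step 1 — 1.7*T = 1.7 * 3.3 = 5.61 m
Step 2 — Cb*B = 0.69 * 9.3 = 6.417 m
Step 3 — 1.7*T + Cb*B = 5.61 + 6.417 = 12.027 m
Step 4 — S = 65.4 * 12.027 ≈ 786.57 m^2 (5 s.f.)

786.57 m^2


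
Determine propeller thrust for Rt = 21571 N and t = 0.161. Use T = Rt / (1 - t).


Formula: T = Rt / (1 - t)
Step 1 — (1 - t) = 1 - 0.161 = 0.839
Step 2 — T = 21571 / 0.839 ≈ 25710 N (5 s.f.)

25710 N


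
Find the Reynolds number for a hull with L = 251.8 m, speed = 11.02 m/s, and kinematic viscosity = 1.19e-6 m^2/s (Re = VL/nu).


Formula: Re = V * L / nu
Step 1 — V * L = 11.02 * 251.8 = 2774.836 m^2/s
Step 2 — Re = 2774.836 / 1.19e-6 = 2.33e+09

2.33e+09


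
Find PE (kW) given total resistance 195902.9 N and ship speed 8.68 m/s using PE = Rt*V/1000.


Formula: PE = Rt * V / 1000 (kW)
Step 1 — PE (W) = 195902.9 * 8.68 = 1700437.172 W
Step 2 — PE (kW) = 1700437.172 / 1000 ≈ 1700.4 kW (5 s.f.)

1700.4 kW


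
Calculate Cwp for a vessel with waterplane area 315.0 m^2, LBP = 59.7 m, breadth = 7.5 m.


Formula: Cwp = Aw / (L * B)
Step 1 — L * B = 59.7 * 7.5 = 447.75 m^2
Step 2 — Cwp = 315.0 / 447.75 ≈ 0.70352 (5 s.f.)

0.70352


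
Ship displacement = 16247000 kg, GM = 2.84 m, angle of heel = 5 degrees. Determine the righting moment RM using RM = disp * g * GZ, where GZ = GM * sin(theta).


Formula: GZ = GM * sin(theta); RM = disp * g * GZ
Step 1 — GZ = 2.84 * sin(5°) = 2.84 * 0.087156 = 0.247523 m
Step 2 — RM = 16247000 * 9.81 * 0.247523 ≈ 39451000 N·m (5 s.f.)

39451000 N·m


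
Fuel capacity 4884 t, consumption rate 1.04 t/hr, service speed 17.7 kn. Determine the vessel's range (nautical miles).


Formula: endurance = fuel / rate; range = endurance * speed
Step 1 — endurance = 4884 / 1.04 = 4696.1538 hours
Step 2 — range = 4696.1538 * 17.7 ≈ 83122 nautical miles (5 s.f.)

83122 NM


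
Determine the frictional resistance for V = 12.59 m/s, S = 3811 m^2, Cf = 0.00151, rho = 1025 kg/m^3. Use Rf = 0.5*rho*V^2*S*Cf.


Formula: Rf = 0.5 * rho * V^2 * S * Cf
Step 1 — V^2 = 12.59^2 = 158.5081
Step 2 — 0.5 * rho * V^2 = 0.5 * 1025 * 158.5081 = 81235.40125
Step 3 — Rf = 81235.40125 * 3811 * 0.00151 ≈ 467480 N (5 s.f.)

467480 N


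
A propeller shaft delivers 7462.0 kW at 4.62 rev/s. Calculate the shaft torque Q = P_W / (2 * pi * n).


Formula: Q = P_W / (2 * pi * n)
Step 1 — P_W = 7462.0 kW * 1000 = 7462000.0 W
Step 2 — 2 * pi * n = 2 * pi * 4.62 = 29.028316
Step 3 — Q = 7462000.0 / 29.028316 ≈ 257060 N·m (5 s.f.)

257060 N·m
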